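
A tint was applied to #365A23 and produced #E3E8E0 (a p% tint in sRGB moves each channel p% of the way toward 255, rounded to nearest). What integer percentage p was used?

86%

#365A23 is rgb(54, 90, 35); #E3E8E0 is rgb(227, 232, 224).
On the B channel (widest range): 224 ≈ 35 + (p/100)(255 − 35), so p ≈ 100×(224 − 35)/(255 − 35) = 18900/220 = 85.91.
p = 86 reproduces all three channels after rounding.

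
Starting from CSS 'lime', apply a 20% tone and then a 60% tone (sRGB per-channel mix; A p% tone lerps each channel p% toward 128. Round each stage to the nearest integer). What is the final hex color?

CSS lime is rgb(0, 255, 0).
A 20% tone moves each channel 20% toward 128:
  R: 0 + 0.2×(128−0) = 0 + 25.6 = 25.6 → 26
  G: 255 + 0.2×(128−255) = 255 − 25.4 = 229.6 → 230
  B: 0 + 0.2×(128−0) = 0 + 25.6 = 25.6 → 26
After the tone: rgb(26, 230, 26) = #1AE61A.
Lerp each channel 60% toward 128:
  R: 26 + 0.6×(128−26) = 26 + 61.2 = 87.2 → 87
  G: 230 − 61.2 = 168.8 → 169
  B: 26 + 0.6×(128−26) = 26 + 61.2 = 87.2 → 87
rgb(87, 169, 87) = #57A957.

#57A957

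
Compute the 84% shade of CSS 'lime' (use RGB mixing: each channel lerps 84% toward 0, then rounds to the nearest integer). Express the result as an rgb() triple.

CSS lime is rgb(0, 255, 0).
Per channel, c → c + 0.84(0 − c):
  R: 0 + 0.84×(0−0) = 0 + 0 = 0 → 0
  G: 255 − 214.2 = 40.8 → 41
  B: 0 + 0 = 0 → 0

rgb(0, 41, 0)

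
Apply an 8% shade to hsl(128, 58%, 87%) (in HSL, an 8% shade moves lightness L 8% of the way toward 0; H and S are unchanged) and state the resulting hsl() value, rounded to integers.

L moves 8% from 87 toward 0: 87 − 6.96 = 80.04 → 80.
H and S are unchanged.

hsl(128, 58%, 80%)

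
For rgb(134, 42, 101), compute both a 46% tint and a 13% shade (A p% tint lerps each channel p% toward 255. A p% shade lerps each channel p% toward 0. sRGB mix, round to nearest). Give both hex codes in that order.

#be8cac, #752558

46% tint:
  R: 134 + 55.66 = 189.66 → 190
  G: 42 + 0.46×(255−42) = 42 + 97.98 = 139.98 → 140
  B: 101 + 0.46×(255−101) = 101 + 70.84 = 171.84 → 172
  → #be8cac
13% shade:
  R: 134 − 17.42 = 116.58 → 117
  G: 42 + 0.13×(0−42) = 42 − 5.46 = 36.54 → 37
  B: 101 − 13.13 = 87.87 → 88
  → #752558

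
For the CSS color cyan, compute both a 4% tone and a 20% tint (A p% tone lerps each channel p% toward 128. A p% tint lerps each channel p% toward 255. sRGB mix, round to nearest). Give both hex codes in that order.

#05FAFA, #33FFFF

CSS cyan is rgb(0, 255, 255).
4% tone:
  R: 0 + 5.12 = 5.12 → 5
  G: 255 + 0.04×(128−255) = 255 − 5.08 = 249.92 → 250
  B: 255 − 5.08 = 249.92 → 250
  → #05FAFA
20% tint:
  R: 0 + 0.2×(255−0) = 0 + 51 = 51 → 51
  G: 255 + 0.2×(255−255) = 255 + 0 = 255 → 255
  B: 255 + 0 = 255 → 255
  → #33FFFF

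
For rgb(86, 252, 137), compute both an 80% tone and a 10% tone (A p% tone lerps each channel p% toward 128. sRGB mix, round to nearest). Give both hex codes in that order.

#789982, #5AF088

80% tone:
  R: 86 + 33.6 = 119.6 → 120
  G: 252 − 99.2 = 152.8 → 153
  B: 137 + 0.8×(128−137) = 137 − 7.2 = 129.8 → 130
  → #789982
10% tone:
  R: 86 + 0.1×(128−86) = 86 + 4.2 = 90.2 → 90
  G: 252 + 0.1×(128−252) = 252 − 12.4 = 239.6 → 240
  B: 137 + 0.1×(128−137) = 137 − 0.9 = 136.1 → 136
  → #5AF088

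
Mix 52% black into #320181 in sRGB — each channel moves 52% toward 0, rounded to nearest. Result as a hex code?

#320181 is rgb(50, 1, 129).
Lerp each channel 52% toward 0:
  R: 50 − 26 = 24 → 24
  G: 1 + 0.52×(0−1) = 1 − 0.52 = 0.48 → 0
  B: 129 + 0.52×(0−129) = 129 − 67.08 = 61.92 → 62
rgb(24, 0, 62) = #18003e.

#18003e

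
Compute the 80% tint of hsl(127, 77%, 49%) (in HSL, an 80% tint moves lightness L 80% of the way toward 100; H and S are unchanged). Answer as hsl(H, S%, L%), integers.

L moves 80% from 49 toward 100: 49 + 40.8 = 89.8 → 90.
H and S are unchanged.

hsl(127, 77%, 90%)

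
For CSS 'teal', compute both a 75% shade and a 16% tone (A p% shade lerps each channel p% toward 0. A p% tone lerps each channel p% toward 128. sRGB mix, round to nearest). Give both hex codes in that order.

CSS teal is rgb(0, 128, 128).
75% shade:
  R: 0 + 0.75×(0−0) = 0 + 0 = 0 → 0
  G: 128 − 96 = 32 → 32
  B: 128 + 0.75×(0−128) = 128 − 96 = 32 → 32
  → #002020
16% tone:
  R: 0 + 0.16×(128−0) = 0 + 20.48 = 20.48 → 20
  G: 128 + 0.16×(128−128) = 128 + 0 = 128 → 128
  B: 128 + 0 = 128 → 128
  → #148080

#002020, #148080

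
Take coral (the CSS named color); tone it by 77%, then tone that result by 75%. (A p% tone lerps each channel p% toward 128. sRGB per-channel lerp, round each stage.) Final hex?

CSS coral is rgb(255, 127, 80).
Lerp each channel 77% toward 128:
  R: 255 − 97.79 = 157.21 → 157
  G: 127 + 0.77×(128−127) = 127 + 0.77 = 127.77 → 128
  B: 80 + 0.77×(128−80) = 80 + 36.96 = 116.96 → 117
After the tone: rgb(157, 128, 117) = #9D8075.
Per channel, c → c + 0.75(128 − c):
  R: 157 + 0.75×(128−157) = 157 − 21.75 = 135.25 → 135
  G: 128 + 0.75×(128−128) = 128 + 0 = 128 → 128
  B: 117 + 8.25 = 125.25 → 125
rgb(135, 128, 125) = #87807D.

#87807D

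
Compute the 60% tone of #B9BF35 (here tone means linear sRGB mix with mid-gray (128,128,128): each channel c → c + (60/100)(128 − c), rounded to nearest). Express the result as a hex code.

#B9BF35 is rgb(185, 191, 53).
Lerp each channel 60% toward 128:
  R: 185 + 0.6×(128−185) = 185 − 34.2 = 150.8 → 151
  G: 191 − 37.8 = 153.2 → 153
  B: 53 + 0.6×(128−53) = 53 + 45 = 98 → 98
rgb(151, 153, 98) = #979962.

#979962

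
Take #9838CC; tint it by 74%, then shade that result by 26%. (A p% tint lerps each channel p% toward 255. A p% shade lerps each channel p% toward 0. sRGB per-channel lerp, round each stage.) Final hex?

#A996B3

#9838CC is rgb(152, 56, 204).
Lerp each channel 74% toward 255:
  R: 152 + 0.74×(255−152) = 152 + 76.22 = 228.22 → 228
  G: 56 + 147.26 = 203.26 → 203
  B: 204 + 0.74×(255−204) = 204 + 37.74 = 241.74 → 242
After the tint: rgb(228, 203, 242) = #E4CBF2.
A 26% shade moves each channel 26% toward 0:
  R: 228 + 0.26×(0−228) = 228 − 59.28 = 168.72 → 169
  G: 203 − 52.78 = 150.22 → 150
  B: 242 + 0.26×(0−242) = 242 − 62.92 = 179.08 → 179
rgb(169, 150, 179) = #A996B3.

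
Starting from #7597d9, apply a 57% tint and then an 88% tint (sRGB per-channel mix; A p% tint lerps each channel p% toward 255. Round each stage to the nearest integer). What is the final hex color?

#7597d9 is rgb(117, 151, 217).
A 57% tint moves each channel 57% toward 255:
  R: 117 + 0.57×(255−117) = 117 + 78.66 = 195.66 → 196
  G: 151 + 0.57×(255−151) = 151 + 59.28 = 210.28 → 210
  B: 217 + 0.57×(255−217) = 217 + 21.66 = 238.66 → 239
After the tint: rgb(196, 210, 239) = #c4d2ef.
An 88% tint moves each channel 88% toward 255:
  R: 196 + 51.92 = 247.92 → 248
  G: 210 + 0.88×(255−210) = 210 + 39.6 = 249.6 → 250
  B: 239 + 0.88×(255−239) = 239 + 14.08 = 253.08 → 253
rgb(248, 250, 253) = #f8fafd.

#f8fafd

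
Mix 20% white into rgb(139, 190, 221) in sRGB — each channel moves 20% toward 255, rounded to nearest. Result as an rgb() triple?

Lerp each channel 20% toward 255:
  R: 139 + 23.2 = 162.2 → 162
  G: 190 + 0.2×(255−190) = 190 + 13 = 203 → 203
  B: 221 + 6.8 = 227.8 → 228

rgb(162, 203, 228)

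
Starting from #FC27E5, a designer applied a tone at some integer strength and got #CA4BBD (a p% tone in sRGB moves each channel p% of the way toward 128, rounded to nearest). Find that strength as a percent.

40%

#FC27E5 is rgb(252, 39, 229); #CA4BBD is rgb(202, 75, 189).
On the R channel (widest range): 202 ≈ 252 + (p/100)(128 − 252), so p ≈ 100×(202 − 252)/(128 − 252) = -5000/-124 = 40.32.
p = 40 reproduces all three channels after rounding.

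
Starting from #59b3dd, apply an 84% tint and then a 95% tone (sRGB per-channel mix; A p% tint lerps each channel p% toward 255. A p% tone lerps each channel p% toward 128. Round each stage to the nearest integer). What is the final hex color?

#858686

#59b3dd is rgb(89, 179, 221).
Per channel, c → c + 0.84(255 − c):
  R: 89 + 139.44 = 228.44 → 228
  G: 179 + 63.84 = 242.84 → 243
  B: 221 + 0.84×(255−221) = 221 + 28.56 = 249.56 → 250
After the tint: rgb(228, 243, 250) = #e4f3fa.
Per channel, c → c + 0.95(128 − c):
  R: 228 + 0.95×(128−228) = 228 − 95 = 133 → 133
  G: 243 − 109.25 = 133.75 → 134
  B: 250 + 0.95×(128−250) = 250 − 115.9 = 134.1 → 134
rgb(133, 134, 134) = #858686.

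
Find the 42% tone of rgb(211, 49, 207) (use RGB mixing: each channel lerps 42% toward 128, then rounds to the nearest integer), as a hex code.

#b052ae

A 42% tone moves each channel 42% toward 128:
  R: 211 + 0.42×(128−211) = 211 − 34.86 = 176.14 → 176
  G: 49 + 33.18 = 82.18 → 82
  B: 207 − 33.18 = 173.82 → 174
rgb(176, 82, 174) = #b052ae.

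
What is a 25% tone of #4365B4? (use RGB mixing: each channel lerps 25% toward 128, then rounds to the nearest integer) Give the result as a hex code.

#526CA7

#4365B4 is rgb(67, 101, 180).
Lerp each channel 25% toward 128:
  R: 67 + 0.25×(128−67) = 67 + 15.25 = 82.25 → 82
  G: 101 + 0.25×(128−101) = 101 + 6.75 = 107.75 → 108
  B: 180 − 13 = 167 → 167
rgb(82, 108, 167) = #526CA7.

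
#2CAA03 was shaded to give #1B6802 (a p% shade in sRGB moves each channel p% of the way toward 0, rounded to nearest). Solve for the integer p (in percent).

#2CAA03 is rgb(44, 170, 3); #1B6802 is rgb(27, 104, 2).
On the G channel (widest range): 104 ≈ 170 + (p/100)(0 − 170), so p ≈ 100×(104 − 170)/(0 − 170) = -6600/-170 = 38.82.
p = 39 reproduces all three channels after rounding.

39%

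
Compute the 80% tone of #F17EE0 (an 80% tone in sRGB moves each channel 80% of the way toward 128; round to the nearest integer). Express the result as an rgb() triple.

#F17EE0 is rgb(241, 126, 224).
Per channel, c → c + 0.8(128 − c):
  R: 241 − 90.4 = 150.6 → 151
  G: 126 + 0.8×(128−126) = 126 + 1.6 = 127.6 → 128
  B: 224 + 0.8×(128−224) = 224 − 76.8 = 147.2 → 147

rgb(151, 128, 147)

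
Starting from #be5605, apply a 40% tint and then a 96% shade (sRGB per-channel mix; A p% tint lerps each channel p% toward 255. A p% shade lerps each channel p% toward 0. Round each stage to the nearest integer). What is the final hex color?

#be5605 is rgb(190, 86, 5).
A 40% tint moves each channel 40% toward 255:
  R: 190 + 0.4×(255−190) = 190 + 26 = 216 → 216
  G: 86 + 0.4×(255−86) = 86 + 67.6 = 153.6 → 154
  B: 5 + 0.4×(255−5) = 5 + 100 = 105 → 105
After the tint: rgb(216, 154, 105) = #d89a69.
Per channel, c → c + 0.96(0 − c):
  R: 216 − 207.36 = 8.64 → 9
  G: 154 + 0.96×(0−154) = 154 − 147.84 = 6.16 → 6
  B: 105 + 0.96×(0−105) = 105 − 100.8 = 4.2 → 4
rgb(9, 6, 4) = #090604.

#090604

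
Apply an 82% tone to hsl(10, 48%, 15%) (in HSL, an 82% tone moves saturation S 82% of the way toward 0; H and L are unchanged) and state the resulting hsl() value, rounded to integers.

hsl(10, 9%, 15%)

S moves 82% from 48 toward 0: 48 − 39.36 = 8.64 → 9.
H and L are unchanged.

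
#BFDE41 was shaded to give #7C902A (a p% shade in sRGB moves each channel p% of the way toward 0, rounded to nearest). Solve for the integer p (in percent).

#BFDE41 is rgb(191, 222, 65); #7C902A is rgb(124, 144, 42).
On the G channel (widest range): 144 ≈ 222 + (p/100)(0 − 222), so p ≈ 100×(144 − 222)/(0 − 222) = -7800/-222 = 35.14.
p = 35 reproduces all three channels after rounding.

35%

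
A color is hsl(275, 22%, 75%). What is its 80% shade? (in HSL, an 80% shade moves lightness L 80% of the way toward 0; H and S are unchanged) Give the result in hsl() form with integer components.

hsl(275, 22%, 15%)

L moves 80% from 75 toward 0: 75 − 60 = 15 → 15.
H and S are unchanged.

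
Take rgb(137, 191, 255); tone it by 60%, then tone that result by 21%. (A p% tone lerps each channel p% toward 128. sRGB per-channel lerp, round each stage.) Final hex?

#8394A8

A 60% tone moves each channel 60% toward 128:
  R: 137 − 5.4 = 131.6 → 132
  G: 191 + 0.6×(128−191) = 191 − 37.8 = 153.2 → 153
  B: 255 − 76.2 = 178.8 → 179
After the tone: rgb(132, 153, 179) = #8499B3.
Per channel, c → c + 0.21(128 − c):
  R: 132 − 0.84 = 131.16 → 131
  G: 153 + 0.21×(128−153) = 153 − 5.25 = 147.75 → 148
  B: 179 + 0.21×(128−179) = 179 − 10.71 = 168.29 → 168
rgb(131, 148, 168) = #8394A8.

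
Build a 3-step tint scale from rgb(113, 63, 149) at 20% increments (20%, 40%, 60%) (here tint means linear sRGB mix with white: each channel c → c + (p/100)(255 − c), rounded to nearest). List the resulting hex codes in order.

20%: (113 + 28.4 = 141.4→141, 63 + 38.4 = 101.4→101, 149 + 21.2 = 170.2→170) → #8d65aa
40%: (113 + 56.8 = 169.8→170, 63 + 76.8 = 139.8→140, 149 + 42.4 = 191.4→191) → #aa8cbf
60%: (113 + 85.2 = 198.2→198, 63 + 115.2 = 178.2→178, 149 + 63.6 = 212.6→213) → #c6b2d5

#8d65aa, #aa8cbf, #c6b2d5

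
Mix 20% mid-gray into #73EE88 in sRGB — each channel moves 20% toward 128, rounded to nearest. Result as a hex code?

#73EE88 is rgb(115, 238, 136).
Lerp each channel 20% toward 128:
  R: 115 + 2.6 = 117.6 → 118
  G: 238 + 0.2×(128−238) = 238 − 22 = 216 → 216
  B: 136 + 0.2×(128−136) = 136 − 1.6 = 134.4 → 134
rgb(118, 216, 134) = #76D886.

#76D886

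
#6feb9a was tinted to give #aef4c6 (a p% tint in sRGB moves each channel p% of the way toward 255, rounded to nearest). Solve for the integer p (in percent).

#6feb9a is rgb(111, 235, 154); #aef4c6 is rgb(174, 244, 198).
On the R channel (widest range): 174 ≈ 111 + (p/100)(255 − 111), so p ≈ 100×(174 − 111)/(255 − 111) = 6300/144 = 43.75.
p = 44 reproduces all three channels after rounding.

44%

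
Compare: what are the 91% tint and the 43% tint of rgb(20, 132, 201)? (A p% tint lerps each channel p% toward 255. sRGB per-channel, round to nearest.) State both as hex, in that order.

#EAF4FA, #79B9E0

91% tint:
  R: 20 + 0.91×(255−20) = 20 + 213.85 = 233.85 → 234
  G: 132 + 0.91×(255−132) = 132 + 111.93 = 243.93 → 244
  B: 201 + 0.91×(255−201) = 201 + 49.14 = 250.14 → 250
  → #EAF4FA
43% tint:
  R: 20 + 0.43×(255−20) = 20 + 101.05 = 121.05 → 121
  G: 132 + 0.43×(255−132) = 132 + 52.89 = 184.89 → 185
  B: 201 + 0.43×(255−201) = 201 + 23.22 = 224.22 → 224
  → #79B9E0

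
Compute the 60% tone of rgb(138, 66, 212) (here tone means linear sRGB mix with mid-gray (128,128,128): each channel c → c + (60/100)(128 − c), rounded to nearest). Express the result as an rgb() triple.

Lerp each channel 60% toward 128:
  R: 138 + 0.6×(128−138) = 138 − 6 = 132 → 132
  G: 66 + 0.6×(128−66) = 66 + 37.2 = 103.2 → 103
  B: 212 − 50.4 = 161.6 → 162

rgb(132, 103, 162)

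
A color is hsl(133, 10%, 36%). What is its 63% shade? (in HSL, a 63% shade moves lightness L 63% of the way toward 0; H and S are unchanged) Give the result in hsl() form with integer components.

hsl(133, 10%, 13%)

L moves 63% from 36 toward 0: 36 − 22.68 = 13.32 → 13.
H and S are unchanged.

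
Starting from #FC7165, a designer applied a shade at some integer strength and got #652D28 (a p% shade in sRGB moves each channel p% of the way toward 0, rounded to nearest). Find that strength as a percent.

60%

#FC7165 is rgb(252, 113, 101); #652D28 is rgb(101, 45, 40).
On the R channel (widest range): 101 ≈ 252 + (p/100)(0 − 252), so p ≈ 100×(101 − 252)/(0 − 252) = -15100/-252 = 59.92.
p = 60 reproduces all three channels after rounding.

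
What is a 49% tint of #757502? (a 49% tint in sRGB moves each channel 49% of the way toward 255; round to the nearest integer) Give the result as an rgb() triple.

#757502 is rgb(117, 117, 2).
Lerp each channel 49% toward 255:
  R: 117 + 67.62 = 184.62 → 185
  G: 117 + 0.49×(255−117) = 117 + 67.62 = 184.62 → 185
  B: 2 + 123.97 = 125.97 → 126

rgb(185, 185, 126)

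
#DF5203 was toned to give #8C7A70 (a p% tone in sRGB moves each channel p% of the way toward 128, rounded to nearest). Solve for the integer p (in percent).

87%

#DF5203 is rgb(223, 82, 3); #8C7A70 is rgb(140, 122, 112).
On the B channel (widest range): 112 ≈ 3 + (p/100)(128 − 3), so p ≈ 100×(112 − 3)/(128 − 3) = 10900/125 = 87.20.
p = 87 reproduces all three channels after rounding.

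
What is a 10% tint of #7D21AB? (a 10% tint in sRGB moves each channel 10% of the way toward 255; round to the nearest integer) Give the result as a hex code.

#8A37B3

#7D21AB is rgb(125, 33, 171).
Lerp each channel 10% toward 255:
  R: 125 + 0.1×(255−125) = 125 + 13 = 138 → 138
  G: 33 + 0.1×(255−33) = 33 + 22.2 = 55.2 → 55
  B: 171 + 8.4 = 179.4 → 179
rgb(138, 55, 179) = #8A37B3.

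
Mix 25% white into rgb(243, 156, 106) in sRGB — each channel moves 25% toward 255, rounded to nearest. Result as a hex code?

#F6B58F

Per channel, c → c + 0.25(255 − c):
  R: 243 + 0.25×(255−243) = 243 + 3 = 246 → 246
  G: 156 + 24.75 = 180.75 → 181
  B: 106 + 0.25×(255−106) = 106 + 37.25 = 143.25 → 143
rgb(246, 181, 143) = #F6B58F.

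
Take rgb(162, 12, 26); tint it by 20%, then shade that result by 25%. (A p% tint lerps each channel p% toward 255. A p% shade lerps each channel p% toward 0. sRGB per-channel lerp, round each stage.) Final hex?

#882E36

Lerp each channel 20% toward 255:
  R: 162 + 0.2×(255−162) = 162 + 18.6 = 180.6 → 181
  G: 12 + 0.2×(255−12) = 12 + 48.6 = 60.6 → 61
  B: 26 + 45.8 = 71.8 → 72
After the tint: rgb(181, 61, 72) = #B53D48.
Per channel, c → c + 0.25(0 − c):
  R: 181 + 0.25×(0−181) = 181 − 45.25 = 135.75 → 136
  G: 61 + 0.25×(0−61) = 61 − 15.25 = 45.75 → 46
  B: 72 − 18 = 54 → 54
rgb(136, 46, 54) = #882E36.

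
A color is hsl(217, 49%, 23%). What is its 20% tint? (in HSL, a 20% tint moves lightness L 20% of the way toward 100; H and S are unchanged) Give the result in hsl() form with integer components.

hsl(217, 49%, 38%)

L moves 20% from 23 toward 100: 23 + 15.4 = 38.4 → 38.
H and S are unchanged.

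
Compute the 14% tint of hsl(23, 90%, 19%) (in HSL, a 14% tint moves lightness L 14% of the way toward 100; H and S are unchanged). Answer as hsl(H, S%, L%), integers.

L moves 14% from 19 toward 100: 19 + 11.34 = 30.34 → 30.
H and S are unchanged.

hsl(23, 90%, 30%)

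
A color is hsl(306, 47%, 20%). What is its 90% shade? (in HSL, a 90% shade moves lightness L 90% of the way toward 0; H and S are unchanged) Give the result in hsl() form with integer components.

hsl(306, 47%, 2%)

L moves 90% from 20 toward 0: 20 − 18 = 2 → 2.
H and S are unchanged.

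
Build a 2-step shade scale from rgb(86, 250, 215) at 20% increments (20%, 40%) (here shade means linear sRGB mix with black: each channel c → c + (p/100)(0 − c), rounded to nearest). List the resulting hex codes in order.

#45C8AC, #349681

20%: (86 − 17.2 = 68.8→69, 250 − 50 = 200→200, 215 − 43 = 172→172) → #45C8AC
40%: (86 − 34.4 = 51.6→52, 250 − 100 = 150→150, 215 − 86 = 129→129) → #349681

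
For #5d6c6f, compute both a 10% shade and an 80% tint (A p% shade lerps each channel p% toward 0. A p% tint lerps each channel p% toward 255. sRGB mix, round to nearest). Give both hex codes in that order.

#5d6c6f is rgb(93, 108, 111).
10% shade:
  R: 93 + 0.1×(0−93) = 93 − 9.3 = 83.7 → 84
  G: 108 + 0.1×(0−108) = 108 − 10.8 = 97.2 → 97
  B: 111 − 11.1 = 99.9 → 100
  → #546164
80% tint:
  R: 93 + 0.8×(255−93) = 93 + 129.6 = 222.6 → 223
  G: 108 + 117.6 = 225.6 → 226
  B: 111 + 0.8×(255−111) = 111 + 115.2 = 226.2 → 226
  → #dfe2e2

#546164, #dfe2e2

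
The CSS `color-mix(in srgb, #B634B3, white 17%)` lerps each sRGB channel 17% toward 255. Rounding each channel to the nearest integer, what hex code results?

#C257C0

#B634B3 is rgb(182, 52, 179).
A 17% tint moves each channel 17% toward 255:
  R: 182 + 12.41 = 194.41 → 194
  G: 52 + 0.17×(255−52) = 52 + 34.51 = 86.51 → 87
  B: 179 + 0.17×(255−179) = 179 + 12.92 = 191.92 → 192
rgb(194, 87, 192) = #C257C0.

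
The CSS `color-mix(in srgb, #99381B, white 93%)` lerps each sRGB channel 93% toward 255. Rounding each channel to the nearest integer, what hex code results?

#99381B is rgb(153, 56, 27).
A 93% tint moves each channel 93% toward 255:
  R: 153 + 0.93×(255−153) = 153 + 94.86 = 247.86 → 248
  G: 56 + 0.93×(255−56) = 56 + 185.07 = 241.07 → 241
  B: 27 + 212.04 = 239.04 → 239
rgb(248, 241, 239) = #F8F1EF.

#F8F1EF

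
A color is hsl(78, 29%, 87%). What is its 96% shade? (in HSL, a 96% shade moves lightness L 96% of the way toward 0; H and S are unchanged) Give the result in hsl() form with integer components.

hsl(78, 29%, 3%)

L moves 96% from 87 toward 0: 87 − 83.52 = 3.48 → 3.
H and S are unchanged.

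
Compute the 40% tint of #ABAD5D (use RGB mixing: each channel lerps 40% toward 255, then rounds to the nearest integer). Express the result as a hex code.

#ABAD5D is rgb(171, 173, 93).
A 40% tint moves each channel 40% toward 255:
  R: 171 + 0.4×(255−171) = 171 + 33.6 = 204.6 → 205
  G: 173 + 32.8 = 205.8 → 206
  B: 93 + 64.8 = 157.8 → 158
rgb(205, 206, 158) = #CDCE9E.

#CDCE9E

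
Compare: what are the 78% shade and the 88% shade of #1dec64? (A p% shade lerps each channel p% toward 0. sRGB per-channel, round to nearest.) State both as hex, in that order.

#063416, #031c0c

#1dec64 is rgb(29, 236, 100).
78% shade:
  R: 29 − 22.62 = 6.38 → 6
  G: 236 + 0.78×(0−236) = 236 − 184.08 = 51.92 → 52
  B: 100 + 0.78×(0−100) = 100 − 78 = 22 → 22
  → #063416
88% shade:
  R: 29 − 25.52 = 3.48 → 3
  G: 236 + 0.88×(0−236) = 236 − 207.68 = 28.32 → 28
  B: 100 + 0.88×(0−100) = 100 − 88 = 12 → 12
  → #031c0c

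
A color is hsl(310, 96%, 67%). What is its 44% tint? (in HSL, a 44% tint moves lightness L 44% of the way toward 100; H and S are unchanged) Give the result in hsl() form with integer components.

L moves 44% from 67 toward 100: 67 + 14.52 = 81.52 → 82.
H and S are unchanged.

hsl(310, 96%, 82%)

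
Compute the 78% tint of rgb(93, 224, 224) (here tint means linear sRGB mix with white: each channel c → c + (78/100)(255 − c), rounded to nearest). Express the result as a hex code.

#DBF8F8

Lerp each channel 78% toward 255:
  R: 93 + 126.36 = 219.36 → 219
  G: 224 + 0.78×(255−224) = 224 + 24.18 = 248.18 → 248
  B: 224 + 0.78×(255−224) = 224 + 24.18 = 248.18 → 248
rgb(219, 248, 248) = #DBF8F8.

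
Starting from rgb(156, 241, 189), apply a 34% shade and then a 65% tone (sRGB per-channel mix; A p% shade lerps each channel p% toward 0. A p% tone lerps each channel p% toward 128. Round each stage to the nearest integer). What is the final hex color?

#778B7F

Lerp each channel 34% toward 0:
  R: 156 − 53.04 = 102.96 → 103
  G: 241 + 0.34×(0−241) = 241 − 81.94 = 159.06 → 159
  B: 189 − 64.26 = 124.74 → 125
After the shade: rgb(103, 159, 125) = #679F7D.
A 65% tone moves each channel 65% toward 128:
  R: 103 + 0.65×(128−103) = 103 + 16.25 = 119.25 → 119
  G: 159 + 0.65×(128−159) = 159 − 20.15 = 138.85 → 139
  B: 125 + 0.65×(128−125) = 125 + 1.95 = 126.95 → 127
rgb(119, 139, 127) = #778B7F.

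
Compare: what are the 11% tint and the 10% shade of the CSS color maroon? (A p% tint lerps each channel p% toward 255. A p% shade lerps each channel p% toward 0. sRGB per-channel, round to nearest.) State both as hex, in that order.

#8e1c1c, #730000

CSS maroon is rgb(128, 0, 0).
11% tint:
  R: 128 + 13.97 = 141.97 → 142
  G: 0 + 0.11×(255−0) = 0 + 28.05 = 28.05 → 28
  B: 0 + 0.11×(255−0) = 0 + 28.05 = 28.05 → 28
  → #8e1c1c
10% shade:
  R: 128 − 12.8 = 115.2 → 115
  G: 0 + 0.1×(0−0) = 0 + 0 = 0 → 0
  B: 0 + 0 = 0 → 0
  → #730000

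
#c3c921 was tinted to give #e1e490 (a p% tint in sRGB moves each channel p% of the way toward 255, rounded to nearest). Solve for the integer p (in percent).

#c3c921 is rgb(195, 201, 33); #e1e490 is rgb(225, 228, 144).
On the B channel (widest range): 144 ≈ 33 + (p/100)(255 − 33), so p ≈ 100×(144 − 33)/(255 − 33) = 11100/222 = 50.00.
p = 50 reproduces all three channels after rounding.

50%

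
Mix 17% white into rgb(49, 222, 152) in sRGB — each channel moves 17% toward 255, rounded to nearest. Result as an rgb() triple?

Per channel, c → c + 0.17(255 − c):
  R: 49 + 35.02 = 84.02 → 84
  G: 222 + 0.17×(255−222) = 222 + 5.61 = 227.61 → 228
  B: 152 + 0.17×(255−152) = 152 + 17.51 = 169.51 → 170

rgb(84, 228, 170)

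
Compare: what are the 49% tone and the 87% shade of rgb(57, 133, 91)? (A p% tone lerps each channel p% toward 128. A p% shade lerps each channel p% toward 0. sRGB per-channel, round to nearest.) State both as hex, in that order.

#5C836D, #07110C

49% tone:
  R: 57 + 0.49×(128−57) = 57 + 34.79 = 91.79 → 92
  G: 133 − 2.45 = 130.55 → 131
  B: 91 + 0.49×(128−91) = 91 + 18.13 = 109.13 → 109
  → #5C836D
87% shade:
  R: 57 + 0.87×(0−57) = 57 − 49.59 = 7.41 → 7
  G: 133 + 0.87×(0−133) = 133 − 115.71 = 17.29 → 17
  B: 91 + 0.87×(0−91) = 91 − 79.17 = 11.83 → 12
  → #07110C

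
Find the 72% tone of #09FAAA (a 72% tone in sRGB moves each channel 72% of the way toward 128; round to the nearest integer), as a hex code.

#09FAAA is rgb(9, 250, 170).
Per channel, c → c + 0.72(128 − c):
  R: 9 + 0.72×(128−9) = 9 + 85.68 = 94.68 → 95
  G: 250 + 0.72×(128−250) = 250 − 87.84 = 162.16 → 162
  B: 170 − 30.24 = 139.76 → 140
rgb(95, 162, 140) = #5FA28C.

#5FA28C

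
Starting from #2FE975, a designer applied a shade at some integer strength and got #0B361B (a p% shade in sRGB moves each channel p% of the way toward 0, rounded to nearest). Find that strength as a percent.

#2FE975 is rgb(47, 233, 117); #0B361B is rgb(11, 54, 27).
On the G channel (widest range): 54 ≈ 233 + (p/100)(0 − 233), so p ≈ 100×(54 − 233)/(0 − 233) = -17900/-233 = 76.82.
p = 77 reproduces all three channels after rounding.

77%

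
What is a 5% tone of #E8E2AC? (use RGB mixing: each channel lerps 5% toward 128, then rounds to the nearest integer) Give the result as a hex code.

#E3DDAA

#E8E2AC is rgb(232, 226, 172).
A 5% tone moves each channel 5% toward 128:
  R: 232 − 5.2 = 226.8 → 227
  G: 226 − 4.9 = 221.1 → 221
  B: 172 + 0.05×(128−172) = 172 − 2.2 = 169.8 → 170
rgb(227, 221, 170) = #E3DDAA.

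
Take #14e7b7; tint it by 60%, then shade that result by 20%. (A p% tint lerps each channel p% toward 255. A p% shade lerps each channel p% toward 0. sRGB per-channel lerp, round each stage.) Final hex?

#81c4b5

#14e7b7 is rgb(20, 231, 183).
Lerp each channel 60% toward 255:
  R: 20 + 0.6×(255−20) = 20 + 141 = 161 → 161
  G: 231 + 0.6×(255−231) = 231 + 14.4 = 245.4 → 245
  B: 183 + 0.6×(255−183) = 183 + 43.2 = 226.2 → 226
After the tint: rgb(161, 245, 226) = #a1f5e2.
Per channel, c → c + 0.2(0 − c):
  R: 161 − 32.2 = 128.8 → 129
  G: 245 + 0.2×(0−245) = 245 − 49 = 196 → 196
  B: 226 + 0.2×(0−226) = 226 − 45.2 = 180.8 → 181
rgb(129, 196, 181) = #81c4b5.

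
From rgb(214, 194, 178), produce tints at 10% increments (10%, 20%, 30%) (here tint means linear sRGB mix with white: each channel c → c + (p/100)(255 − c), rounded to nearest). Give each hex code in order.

#dac8ba, #decec1, #e2d4c9

10%: (214 + 4.1 = 218.1→218, 194 + 6.1 = 200.1→200, 178 + 7.7 = 185.7→186) → #dac8ba
20%: (214 + 8.2 = 222.2→222, 194 + 12.2 = 206.2→206, 178 + 15.4 = 193.4→193) → #decec1
30%: (214 + 12.3 = 226.3→226, 194 + 18.3 = 212.3→212, 178 + 23.1 = 201.1→201) → #e2d4c9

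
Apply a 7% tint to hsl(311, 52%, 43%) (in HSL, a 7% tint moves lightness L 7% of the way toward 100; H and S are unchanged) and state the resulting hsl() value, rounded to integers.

L moves 7% from 43 toward 100: 43 + 3.99 = 46.99 → 47.
H and S are unchanged.

hsl(311, 52%, 47%)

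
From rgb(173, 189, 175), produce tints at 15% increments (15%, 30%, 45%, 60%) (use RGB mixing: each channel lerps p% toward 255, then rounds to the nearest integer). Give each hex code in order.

15%: (173 + 12.3 = 185.3→185, 189 + 9.9 = 198.9→199, 175 + 12 = 187→187) → #B9C7BB
30%: (173 + 24.6 = 197.6→198, 189 + 19.8 = 208.8→209, 175 + 24 = 199→199) → #C6D1C7
45%: (173 + 36.9 = 209.9→210, 189 + 29.7 = 218.7→219, 175 + 36 = 211→211) → #D2DBD3
60%: (173 + 49.2 = 222.2→222, 189 + 39.6 = 228.6→229, 175 + 48 = 223→223) → #DEE5DF

#B9C7BB, #C6D1C7, #D2DBD3, #DEE5DF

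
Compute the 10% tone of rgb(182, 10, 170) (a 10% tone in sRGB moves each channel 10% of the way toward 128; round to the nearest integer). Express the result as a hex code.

#B116A6

Lerp each channel 10% toward 128:
  R: 182 + 0.1×(128−182) = 182 − 5.4 = 176.6 → 177
  G: 10 + 0.1×(128−10) = 10 + 11.8 = 21.8 → 22
  B: 170 + 0.1×(128−170) = 170 − 4.2 = 165.8 → 166
rgb(177, 22, 166) = #B116A6.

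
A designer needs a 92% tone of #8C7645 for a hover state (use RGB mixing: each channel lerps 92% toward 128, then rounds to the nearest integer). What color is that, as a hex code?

#817F7B

#8C7645 is rgb(140, 118, 69).
A 92% tone moves each channel 92% toward 128:
  R: 140 − 11.04 = 128.96 → 129
  G: 118 + 0.92×(128−118) = 118 + 9.2 = 127.2 → 127
  B: 69 + 0.92×(128−69) = 69 + 54.28 = 123.28 → 123
rgb(129, 127, 123) = #817F7B.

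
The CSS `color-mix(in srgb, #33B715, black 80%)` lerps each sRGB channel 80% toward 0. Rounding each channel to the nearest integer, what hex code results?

#33B715 is rgb(51, 183, 21).
An 80% shade moves each channel 80% toward 0:
  R: 51 − 40.8 = 10.2 → 10
  G: 183 + 0.8×(0−183) = 183 − 146.4 = 36.6 → 37
  B: 21 − 16.8 = 4.2 → 4
rgb(10, 37, 4) = #0A2504.

#0A2504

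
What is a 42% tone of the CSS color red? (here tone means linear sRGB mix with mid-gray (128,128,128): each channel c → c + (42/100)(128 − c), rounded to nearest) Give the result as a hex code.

CSS red is rgb(255, 0, 0).
Per channel, c → c + 0.42(128 − c):
  R: 255 − 53.34 = 201.66 → 202
  G: 0 + 53.76 = 53.76 → 54
  B: 0 + 0.42×(128−0) = 0 + 53.76 = 53.76 → 54
rgb(202, 54, 54) = #ca3636.

#ca3636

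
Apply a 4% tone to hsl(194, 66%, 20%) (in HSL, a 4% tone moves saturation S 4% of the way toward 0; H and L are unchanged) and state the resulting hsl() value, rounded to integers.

hsl(194, 63%, 20%)

S moves 4% from 66 toward 0: 66 − 2.64 = 63.36 → 63.
H and L are unchanged.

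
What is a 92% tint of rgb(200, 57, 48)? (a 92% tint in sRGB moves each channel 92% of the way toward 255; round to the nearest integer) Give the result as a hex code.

A 92% tint moves each channel 92% toward 255:
  R: 200 + 50.6 = 250.6 → 251
  G: 57 + 182.16 = 239.16 → 239
  B: 48 + 0.92×(255−48) = 48 + 190.44 = 238.44 → 238
rgb(251, 239, 238) = #FBEFEE.

#FBEFEE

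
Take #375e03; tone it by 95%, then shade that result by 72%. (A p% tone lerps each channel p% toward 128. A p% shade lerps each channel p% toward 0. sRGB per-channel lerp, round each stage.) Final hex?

#375e03 is rgb(55, 94, 3).
Lerp each channel 95% toward 128:
  R: 55 + 0.95×(128−55) = 55 + 69.35 = 124.35 → 124
  G: 94 + 0.95×(128−94) = 94 + 32.3 = 126.3 → 126
  B: 3 + 0.95×(128−3) = 3 + 118.75 = 121.75 → 122
After the tone: rgb(124, 126, 122) = #7c7e7a.
A 72% shade moves each channel 72% toward 0:
  R: 124 + 0.72×(0−124) = 124 − 89.28 = 34.72 → 35
  G: 126 − 90.72 = 35.28 → 35
  B: 122 + 0.72×(0−122) = 122 − 87.84 = 34.16 → 34
rgb(35, 35, 34) = #232322.

#232322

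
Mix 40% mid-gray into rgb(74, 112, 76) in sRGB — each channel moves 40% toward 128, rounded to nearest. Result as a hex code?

Lerp each channel 40% toward 128:
  R: 74 + 21.6 = 95.6 → 96
  G: 112 + 0.4×(128−112) = 112 + 6.4 = 118.4 → 118
  B: 76 + 20.8 = 96.8 → 97
rgb(96, 118, 97) = #607661.

#607661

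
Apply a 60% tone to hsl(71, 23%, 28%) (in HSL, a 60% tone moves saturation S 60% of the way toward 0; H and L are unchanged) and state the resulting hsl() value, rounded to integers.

S moves 60% from 23 toward 0: 23 − 13.8 = 9.2 → 9.
H and L are unchanged.

hsl(71, 9%, 28%)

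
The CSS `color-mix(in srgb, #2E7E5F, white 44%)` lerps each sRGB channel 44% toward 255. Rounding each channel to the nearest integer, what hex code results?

#8AB7A5

#2E7E5F is rgb(46, 126, 95).
Per channel, c → c + 0.44(255 − c):
  R: 46 + 91.96 = 137.96 → 138
  G: 126 + 56.76 = 182.76 → 183
  B: 95 + 0.44×(255−95) = 95 + 70.4 = 165.4 → 165
rgb(138, 183, 165) = #8AB7A5.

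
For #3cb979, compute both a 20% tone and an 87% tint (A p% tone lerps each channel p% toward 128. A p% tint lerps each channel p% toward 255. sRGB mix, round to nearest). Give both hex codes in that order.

#3cb979 is rgb(60, 185, 121).
20% tone:
  R: 60 + 0.2×(128−60) = 60 + 13.6 = 73.6 → 74
  G: 185 + 0.2×(128−185) = 185 − 11.4 = 173.6 → 174
  B: 121 + 1.4 = 122.4 → 122
  → #4aae7a
87% tint:
  R: 60 + 0.87×(255−60) = 60 + 169.65 = 229.65 → 230
  G: 185 + 60.9 = 245.9 → 246
  B: 121 + 116.58 = 237.58 → 238
  → #e6f6ee

#4aae7a, #e6f6ee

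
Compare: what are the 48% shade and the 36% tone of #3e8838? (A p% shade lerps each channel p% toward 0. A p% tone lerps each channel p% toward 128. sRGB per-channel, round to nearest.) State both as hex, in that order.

#20471d, #568552

#3e8838 is rgb(62, 136, 56).
48% shade:
  R: 62 − 29.76 = 32.24 → 32
  G: 136 − 65.28 = 70.72 → 71
  B: 56 − 26.88 = 29.12 → 29
  → #20471d
36% tone:
  R: 62 + 23.76 = 85.76 → 86
  G: 136 + 0.36×(128−136) = 136 − 2.88 = 133.12 → 133
  B: 56 + 0.36×(128−56) = 56 + 25.92 = 81.92 → 82
  → #568552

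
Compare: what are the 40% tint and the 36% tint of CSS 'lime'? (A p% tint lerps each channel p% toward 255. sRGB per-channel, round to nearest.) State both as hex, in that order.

CSS lime is rgb(0, 255, 0).
40% tint:
  R: 0 + 102 = 102 → 102
  G: 255 + 0.4×(255−255) = 255 + 0 = 255 → 255
  B: 0 + 0.4×(255−0) = 0 + 102 = 102 → 102
  → #66FF66
36% tint:
  R: 0 + 91.8 = 91.8 → 92
  G: 255 + 0.36×(255−255) = 255 + 0 = 255 → 255
  B: 0 + 0.36×(255−0) = 0 + 91.8 = 91.8 → 92
  → #5CFF5C

#66FF66, #5CFF5C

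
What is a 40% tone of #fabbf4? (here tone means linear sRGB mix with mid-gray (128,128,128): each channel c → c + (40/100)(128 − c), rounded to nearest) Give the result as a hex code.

#c9a3c6

#fabbf4 is rgb(250, 187, 244).
A 40% tone moves each channel 40% toward 128:
  R: 250 − 48.8 = 201.2 → 201
  G: 187 − 23.6 = 163.4 → 163
  B: 244 − 46.4 = 197.6 → 198
rgb(201, 163, 198) = #c9a3c6.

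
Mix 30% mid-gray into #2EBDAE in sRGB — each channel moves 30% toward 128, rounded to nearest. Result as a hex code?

#47ABA0

#2EBDAE is rgb(46, 189, 174).
A 30% tone moves each channel 30% toward 128:
  R: 46 + 0.3×(128−46) = 46 + 24.6 = 70.6 → 71
  G: 189 − 18.3 = 170.7 → 171
  B: 174 + 0.3×(128−174) = 174 − 13.8 = 160.2 → 160
rgb(71, 171, 160) = #47ABA0.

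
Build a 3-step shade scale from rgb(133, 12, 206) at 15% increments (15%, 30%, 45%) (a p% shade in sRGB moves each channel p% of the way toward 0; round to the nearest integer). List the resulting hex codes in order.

#710aaf, #5d0890, #490771

15%: (133 − 19.95 = 113.05→113, 12 − 1.8 = 10.2→10, 206 − 30.9 = 175.1→175) → #710aaf
30%: (133 − 39.9 = 93.1→93, 12 − 3.6 = 8.4→8, 206 − 61.8 = 144.2→144) → #5d0890
45%: (133 − 59.85 = 73.15→73, 12 − 5.4 = 6.6→7, 206 − 92.7 = 113.3→113) → #490771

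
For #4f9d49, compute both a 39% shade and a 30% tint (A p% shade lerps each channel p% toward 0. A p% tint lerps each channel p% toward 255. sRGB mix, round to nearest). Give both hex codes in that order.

#4f9d49 is rgb(79, 157, 73).
39% shade:
  R: 79 − 30.81 = 48.19 → 48
  G: 157 − 61.23 = 95.77 → 96
  B: 73 + 0.39×(0−73) = 73 − 28.47 = 44.53 → 45
  → #30602d
30% tint:
  R: 79 + 0.3×(255−79) = 79 + 52.8 = 131.8 → 132
  G: 157 + 0.3×(255−157) = 157 + 29.4 = 186.4 → 186
  B: 73 + 54.6 = 127.6 → 128
  → #84ba80

#30602d, #84ba80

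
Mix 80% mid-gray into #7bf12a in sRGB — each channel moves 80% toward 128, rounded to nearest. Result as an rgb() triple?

#7bf12a is rgb(123, 241, 42).
Per channel, c → c + 0.8(128 − c):
  R: 123 + 0.8×(128−123) = 123 + 4 = 127 → 127
  G: 241 + 0.8×(128−241) = 241 − 90.4 = 150.6 → 151
  B: 42 + 68.8 = 110.8 → 111

rgb(127, 151, 111)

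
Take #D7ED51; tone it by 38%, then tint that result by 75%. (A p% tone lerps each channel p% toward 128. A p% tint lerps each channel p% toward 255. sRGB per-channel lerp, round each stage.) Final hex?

#EDF0D8

#D7ED51 is rgb(215, 237, 81).
Per channel, c → c + 0.38(128 − c):
  R: 215 + 0.38×(128−215) = 215 − 33.06 = 181.94 → 182
  G: 237 + 0.38×(128−237) = 237 − 41.42 = 195.58 → 196
  B: 81 + 0.38×(128−81) = 81 + 17.86 = 98.86 → 99
After the tone: rgb(182, 196, 99) = #B6C463.
A 75% tint moves each channel 75% toward 255:
  R: 182 + 54.75 = 236.75 → 237
  G: 196 + 0.75×(255−196) = 196 + 44.25 = 240.25 → 240
  B: 99 + 0.75×(255−99) = 99 + 117 = 216 → 216
rgb(237, 240, 216) = #EDF0D8.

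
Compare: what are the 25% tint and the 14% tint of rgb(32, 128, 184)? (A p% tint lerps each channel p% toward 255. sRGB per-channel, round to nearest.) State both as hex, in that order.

#58A0CA, #3F92C2

25% tint:
  R: 32 + 0.25×(255−32) = 32 + 55.75 = 87.75 → 88
  G: 128 + 31.75 = 159.75 → 160
  B: 184 + 17.75 = 201.75 → 202
  → #58A0CA
14% tint:
  R: 32 + 0.14×(255−32) = 32 + 31.22 = 63.22 → 63
  G: 128 + 0.14×(255−128) = 128 + 17.78 = 145.78 → 146
  B: 184 + 0.14×(255−184) = 184 + 9.94 = 193.94 → 194
  → #3F92C2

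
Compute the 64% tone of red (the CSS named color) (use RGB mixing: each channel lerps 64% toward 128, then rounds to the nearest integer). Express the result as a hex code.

#ae5252

CSS red is rgb(255, 0, 0).
Lerp each channel 64% toward 128:
  R: 255 − 81.28 = 173.72 → 174
  G: 0 + 81.92 = 81.92 → 82
  B: 0 + 81.92 = 81.92 → 82
rgb(174, 82, 82) = #ae5252.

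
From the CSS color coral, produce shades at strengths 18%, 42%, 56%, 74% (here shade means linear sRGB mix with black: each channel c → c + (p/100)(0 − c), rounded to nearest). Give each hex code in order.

#D16842, #944A2E, #703823, #422115

CSS coral is rgb(255, 127, 80).
18%: (255 − 45.9 = 209.1→209, 127 − 22.86 = 104.14→104, 80 − 14.4 = 65.6→66) → #D16842
42%: (255 − 107.1 = 147.9→148, 127 − 53.34 = 73.66→74, 80 − 33.6 = 46.4→46) → #944A2E
56%: (255 − 142.8 = 112.2→112, 127 − 71.12 = 55.88→56, 80 − 44.8 = 35.2→35) → #703823
74%: (255 − 188.7 = 66.3→66, 127 − 93.98 = 33.02→33, 80 − 59.2 = 20.8→21) → #422115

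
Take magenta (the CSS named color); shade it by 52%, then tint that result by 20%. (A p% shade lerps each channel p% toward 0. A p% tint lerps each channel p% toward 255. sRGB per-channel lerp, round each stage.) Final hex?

CSS magenta is rgb(255, 0, 255).
Per channel, c → c + 0.52(0 − c):
  R: 255 + 0.52×(0−255) = 255 − 132.6 = 122.4 → 122
  G: 0 + 0.52×(0−0) = 0 + 0 = 0 → 0
  B: 255 − 132.6 = 122.4 → 122
After the shade: rgb(122, 0, 122) = #7A007A.
Per channel, c → c + 0.2(255 − c):
  R: 122 + 0.2×(255−122) = 122 + 26.6 = 148.6 → 149
  G: 0 + 0.2×(255−0) = 0 + 51 = 51 → 51
  B: 122 + 26.6 = 148.6 → 149
rgb(149, 51, 149) = #953395.

#953395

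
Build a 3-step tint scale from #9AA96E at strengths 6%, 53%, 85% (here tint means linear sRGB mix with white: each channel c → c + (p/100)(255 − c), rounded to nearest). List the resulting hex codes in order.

#A0AE77, #D0D7BB, #F0F2E9

#9AA96E is rgb(154, 169, 110).
6%: (154 + 6.06 = 160.06→160, 169 + 5.16 = 174.16→174, 110 + 8.7 = 118.7→119) → #A0AE77
53%: (154 + 53.53 = 207.53→208, 169 + 45.58 = 214.58→215, 110 + 76.85 = 186.85→187) → #D0D7BB
85%: (154 + 85.85 = 239.85→240, 169 + 73.1 = 242.1→242, 110 + 123.25 = 233.25→233) → #F0F2E9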